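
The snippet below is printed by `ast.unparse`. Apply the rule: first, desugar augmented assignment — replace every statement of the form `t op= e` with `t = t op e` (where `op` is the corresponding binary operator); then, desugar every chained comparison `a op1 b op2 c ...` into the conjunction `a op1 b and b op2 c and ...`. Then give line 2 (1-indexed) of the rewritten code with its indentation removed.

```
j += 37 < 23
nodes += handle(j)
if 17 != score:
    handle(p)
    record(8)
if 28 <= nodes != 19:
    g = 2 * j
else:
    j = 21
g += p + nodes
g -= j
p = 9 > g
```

Transformed code:
j = j + (37 < 23)
nodes = nodes + handle(j)
if 17 != score:
    handle(p)
    record(8)
if 28 <= nodes and nodes != 19:
    g = 2 * j
else:
    j = 21
g = g + (p + nodes)
g = g - j
p = 9 > g

nodes = nodes + handle(j)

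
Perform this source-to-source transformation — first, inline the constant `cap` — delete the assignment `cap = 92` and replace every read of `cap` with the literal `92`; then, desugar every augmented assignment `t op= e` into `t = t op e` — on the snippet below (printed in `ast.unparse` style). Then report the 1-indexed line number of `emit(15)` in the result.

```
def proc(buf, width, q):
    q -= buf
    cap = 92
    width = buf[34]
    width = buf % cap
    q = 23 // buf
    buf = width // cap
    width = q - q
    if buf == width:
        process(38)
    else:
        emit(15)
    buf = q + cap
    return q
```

Transformed code:
def proc(buf, width, q):
    q = q - buf
    width = buf[34]
    width = buf % 92
    q = 23 // buf
    buf = width // 92
    width = q - q
    if buf == width:
        process(38)
    else:
        emit(15)
    buf = q + 92
    return q

11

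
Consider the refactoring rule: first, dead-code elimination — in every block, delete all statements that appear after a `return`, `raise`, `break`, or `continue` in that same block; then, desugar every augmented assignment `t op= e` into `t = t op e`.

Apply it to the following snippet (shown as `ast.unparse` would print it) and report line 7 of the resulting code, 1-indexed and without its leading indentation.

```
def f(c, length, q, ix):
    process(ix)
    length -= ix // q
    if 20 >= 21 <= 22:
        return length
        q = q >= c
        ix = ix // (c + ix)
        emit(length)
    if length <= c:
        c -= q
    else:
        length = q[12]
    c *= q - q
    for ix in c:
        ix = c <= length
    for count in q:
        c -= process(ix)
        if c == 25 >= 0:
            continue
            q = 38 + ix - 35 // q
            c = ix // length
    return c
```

c = c - q

Transformed code:
def f(c, length, q, ix):
    process(ix)
    length = length - ix // q
    if 20 >= 21 <= 22:
        return length
    if length <= c:
        c = c - q
    else:
        length = q[12]
    c = c * (q - q)
    for ix in c:
        ix = c <= length
    for count in q:
        c = c - process(ix)
        if c == 25 >= 0:
            continue
    return c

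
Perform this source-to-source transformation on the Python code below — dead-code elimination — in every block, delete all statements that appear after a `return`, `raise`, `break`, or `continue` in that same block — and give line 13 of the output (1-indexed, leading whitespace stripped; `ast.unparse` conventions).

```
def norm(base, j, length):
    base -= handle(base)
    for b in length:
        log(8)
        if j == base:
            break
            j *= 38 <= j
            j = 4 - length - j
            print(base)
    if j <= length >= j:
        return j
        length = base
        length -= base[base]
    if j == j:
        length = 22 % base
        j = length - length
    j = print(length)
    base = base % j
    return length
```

base = base % j

Transformed code:
def norm(base, j, length):
    base -= handle(base)
    for b in length:
        log(8)
        if j == base:
            break
    if j <= length >= j:
        return j
    if j == j:
        length = 22 % base
        j = length - length
    j = print(length)
    base = base % j
    return length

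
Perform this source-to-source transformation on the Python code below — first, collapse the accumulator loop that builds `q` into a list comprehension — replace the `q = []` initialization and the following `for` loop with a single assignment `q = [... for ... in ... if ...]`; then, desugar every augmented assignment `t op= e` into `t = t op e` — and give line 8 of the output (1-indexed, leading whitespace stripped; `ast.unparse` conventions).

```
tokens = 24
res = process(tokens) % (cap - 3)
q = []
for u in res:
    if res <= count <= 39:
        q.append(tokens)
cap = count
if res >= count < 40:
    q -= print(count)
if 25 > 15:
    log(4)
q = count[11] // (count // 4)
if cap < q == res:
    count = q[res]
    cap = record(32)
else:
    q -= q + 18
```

log(4)

Transformed code:
tokens = 24
res = process(tokens) % (cap - 3)
q = [tokens for u in res if res <= count <= 39]
cap = count
if res >= count < 40:
    q = q - print(count)
if 25 > 15:
    log(4)
q = count[11] // (count // 4)
if cap < q == res:
    count = q[res]
    cap = record(32)
else:
    q = q - (q + 18)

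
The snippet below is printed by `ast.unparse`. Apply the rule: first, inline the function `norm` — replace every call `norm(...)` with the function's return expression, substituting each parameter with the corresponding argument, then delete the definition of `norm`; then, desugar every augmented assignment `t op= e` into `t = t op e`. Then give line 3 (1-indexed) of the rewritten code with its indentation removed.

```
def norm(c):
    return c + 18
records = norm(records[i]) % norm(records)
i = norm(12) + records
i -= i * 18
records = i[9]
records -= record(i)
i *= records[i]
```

Transformed code:
records = (records[i] + 18) % (records + 18)
i = 12 + 18 + records
i = i - i * 18
records = i[9]
records = records - record(i)
i = i * records[i]

i = i - i * 18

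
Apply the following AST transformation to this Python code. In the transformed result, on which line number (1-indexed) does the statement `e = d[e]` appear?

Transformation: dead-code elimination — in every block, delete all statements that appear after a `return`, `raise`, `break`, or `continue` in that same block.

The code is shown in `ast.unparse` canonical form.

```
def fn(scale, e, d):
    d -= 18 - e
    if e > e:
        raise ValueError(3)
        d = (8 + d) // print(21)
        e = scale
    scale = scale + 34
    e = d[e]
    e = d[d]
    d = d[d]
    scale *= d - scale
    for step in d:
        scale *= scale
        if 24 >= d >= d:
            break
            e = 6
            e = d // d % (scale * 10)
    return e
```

6

Transformed code:
def fn(scale, e, d):
    d -= 18 - e
    if e > e:
        raise ValueError(3)
    scale = scale + 34
    e = d[e]
    e = d[d]
    d = d[d]
    scale *= d - scale
    for step in d:
        scale *= scale
        if 24 >= d >= d:
            break
    return e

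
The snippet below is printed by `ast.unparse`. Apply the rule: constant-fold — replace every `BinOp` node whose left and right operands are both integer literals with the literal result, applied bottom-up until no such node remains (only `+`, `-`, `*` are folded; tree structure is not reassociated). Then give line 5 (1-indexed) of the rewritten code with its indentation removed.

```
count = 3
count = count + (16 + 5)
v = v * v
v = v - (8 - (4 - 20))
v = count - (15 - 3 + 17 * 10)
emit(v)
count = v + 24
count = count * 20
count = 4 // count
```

Transformed code:
count = 3
count = count + 21
v = v * v
v = v - 24
v = count - 182
emit(v)
count = v + 24
count = count * 20
count = 4 // count

v = count - 182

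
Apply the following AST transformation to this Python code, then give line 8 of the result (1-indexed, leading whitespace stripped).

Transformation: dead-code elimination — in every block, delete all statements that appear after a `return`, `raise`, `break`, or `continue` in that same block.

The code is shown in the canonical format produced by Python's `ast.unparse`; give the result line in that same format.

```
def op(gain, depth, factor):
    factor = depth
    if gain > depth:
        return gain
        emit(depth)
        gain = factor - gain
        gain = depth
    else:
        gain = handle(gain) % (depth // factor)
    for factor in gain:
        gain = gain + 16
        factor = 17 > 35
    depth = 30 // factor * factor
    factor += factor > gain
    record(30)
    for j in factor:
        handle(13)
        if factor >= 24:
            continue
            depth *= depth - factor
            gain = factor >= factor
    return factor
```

gain = gain + 16

Transformed code:
def op(gain, depth, factor):
    factor = depth
    if gain > depth:
        return gain
    else:
        gain = handle(gain) % (depth // factor)
    for factor in gain:
        gain = gain + 16
        factor = 17 > 35
    depth = 30 // factor * factor
    factor += factor > gain
    record(30)
    for j in factor:
        handle(13)
        if factor >= 24:
            continue
    return factor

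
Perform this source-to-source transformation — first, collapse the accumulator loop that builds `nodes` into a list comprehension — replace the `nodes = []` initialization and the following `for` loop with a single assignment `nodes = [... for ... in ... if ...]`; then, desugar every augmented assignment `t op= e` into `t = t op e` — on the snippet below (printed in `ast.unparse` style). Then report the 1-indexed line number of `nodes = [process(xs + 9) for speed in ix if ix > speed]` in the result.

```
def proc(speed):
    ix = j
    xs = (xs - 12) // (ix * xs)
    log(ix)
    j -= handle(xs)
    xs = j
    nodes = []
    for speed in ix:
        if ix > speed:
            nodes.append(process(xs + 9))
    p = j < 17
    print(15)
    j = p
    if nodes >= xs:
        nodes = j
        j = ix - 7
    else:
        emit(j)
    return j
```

Transformed code:
def proc(speed):
    ix = j
    xs = (xs - 12) // (ix * xs)
    log(ix)
    j = j - handle(xs)
    xs = j
    nodes = [process(xs + 9) for speed in ix if ix > speed]
    p = j < 17
    print(15)
    j = p
    if nodes >= xs:
        nodes = j
        j = ix - 7
    else:
        emit(j)
    return j

7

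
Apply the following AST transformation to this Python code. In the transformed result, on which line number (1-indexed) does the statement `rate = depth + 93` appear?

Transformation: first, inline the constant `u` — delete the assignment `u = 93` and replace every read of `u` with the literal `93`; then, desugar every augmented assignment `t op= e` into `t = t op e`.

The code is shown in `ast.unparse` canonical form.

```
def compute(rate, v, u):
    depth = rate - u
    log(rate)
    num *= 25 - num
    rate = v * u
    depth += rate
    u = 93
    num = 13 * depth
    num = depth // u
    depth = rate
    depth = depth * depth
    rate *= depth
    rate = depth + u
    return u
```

Transformed code:
def compute(rate, v, u):
    depth = rate - 93
    log(rate)
    num = num * (25 - num)
    rate = v * 93
    depth = depth + rate
    num = 13 * depth
    num = depth // 93
    depth = rate
    depth = depth * depth
    rate = rate * depth
    rate = depth + 93
    return 93

12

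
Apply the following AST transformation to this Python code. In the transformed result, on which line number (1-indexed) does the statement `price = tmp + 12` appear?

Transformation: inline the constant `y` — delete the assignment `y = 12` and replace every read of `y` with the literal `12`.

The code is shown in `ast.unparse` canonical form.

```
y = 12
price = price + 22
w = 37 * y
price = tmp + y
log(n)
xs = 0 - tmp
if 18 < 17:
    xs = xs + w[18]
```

Transformed code:
price = price + 22
w = 37 * 12
price = tmp + 12
log(n)
xs = 0 - tmp
if 18 < 17:
    xs = xs + w[18]

3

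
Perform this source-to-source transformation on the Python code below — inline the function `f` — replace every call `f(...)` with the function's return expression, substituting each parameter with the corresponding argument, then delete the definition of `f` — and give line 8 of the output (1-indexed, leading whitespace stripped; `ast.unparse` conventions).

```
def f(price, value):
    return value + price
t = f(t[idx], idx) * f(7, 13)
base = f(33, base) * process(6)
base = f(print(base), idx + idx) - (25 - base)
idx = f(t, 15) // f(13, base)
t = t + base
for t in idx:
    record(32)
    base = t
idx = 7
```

base = t

Transformed code:
t = (idx + t[idx]) * (13 + 7)
base = (base + 33) * process(6)
base = idx + idx + print(base) - (25 - base)
idx = (15 + t) // (base + 13)
t = t + base
for t in idx:
    record(32)
    base = t
idx = 7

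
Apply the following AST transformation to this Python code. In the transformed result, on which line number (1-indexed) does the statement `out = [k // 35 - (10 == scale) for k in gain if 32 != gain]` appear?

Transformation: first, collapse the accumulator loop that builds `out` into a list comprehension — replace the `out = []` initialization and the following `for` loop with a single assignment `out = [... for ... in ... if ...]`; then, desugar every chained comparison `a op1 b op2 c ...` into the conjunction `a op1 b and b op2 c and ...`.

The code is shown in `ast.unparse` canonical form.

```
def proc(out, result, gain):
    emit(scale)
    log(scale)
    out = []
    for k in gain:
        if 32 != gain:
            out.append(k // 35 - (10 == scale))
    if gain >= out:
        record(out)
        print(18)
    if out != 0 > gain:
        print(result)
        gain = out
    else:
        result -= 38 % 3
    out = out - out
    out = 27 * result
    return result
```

Transformed code:
def proc(out, result, gain):
    emit(scale)
    log(scale)
    out = [k // 35 - (10 == scale) for k in gain if 32 != gain]
    if gain >= out:
        record(out)
        print(18)
    if out != 0 and 0 > gain:
        print(result)
        gain = out
    else:
        result -= 38 % 3
    out = out - out
    out = 27 * result
    return result

4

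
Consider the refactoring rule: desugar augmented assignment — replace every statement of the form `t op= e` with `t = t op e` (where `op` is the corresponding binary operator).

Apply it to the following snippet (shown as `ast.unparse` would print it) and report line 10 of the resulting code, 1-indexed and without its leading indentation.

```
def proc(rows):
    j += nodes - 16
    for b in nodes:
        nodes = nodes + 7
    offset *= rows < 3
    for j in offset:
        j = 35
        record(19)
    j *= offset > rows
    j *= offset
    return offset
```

Transformed code:
def proc(rows):
    j = j + (nodes - 16)
    for b in nodes:
        nodes = nodes + 7
    offset = offset * (rows < 3)
    for j in offset:
        j = 35
        record(19)
    j = j * (offset > rows)
    j = j * offset
    return offset

j = j * offset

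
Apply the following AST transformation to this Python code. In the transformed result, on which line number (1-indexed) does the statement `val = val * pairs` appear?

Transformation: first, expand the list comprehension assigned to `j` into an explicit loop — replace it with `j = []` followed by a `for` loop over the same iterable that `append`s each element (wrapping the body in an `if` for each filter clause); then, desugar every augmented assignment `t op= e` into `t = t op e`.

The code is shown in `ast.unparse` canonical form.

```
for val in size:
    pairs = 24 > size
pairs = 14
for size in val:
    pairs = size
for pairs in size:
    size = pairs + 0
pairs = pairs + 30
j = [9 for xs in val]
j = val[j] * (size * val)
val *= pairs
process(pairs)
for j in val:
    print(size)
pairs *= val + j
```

13

Transformed code:
for val in size:
    pairs = 24 > size
pairs = 14
for size in val:
    pairs = size
for pairs in size:
    size = pairs + 0
pairs = pairs + 30
j = []
for xs in val:
    j.append(9)
j = val[j] * (size * val)
val = val * pairs
process(pairs)
for j in val:
    print(size)
pairs = pairs * (val + j)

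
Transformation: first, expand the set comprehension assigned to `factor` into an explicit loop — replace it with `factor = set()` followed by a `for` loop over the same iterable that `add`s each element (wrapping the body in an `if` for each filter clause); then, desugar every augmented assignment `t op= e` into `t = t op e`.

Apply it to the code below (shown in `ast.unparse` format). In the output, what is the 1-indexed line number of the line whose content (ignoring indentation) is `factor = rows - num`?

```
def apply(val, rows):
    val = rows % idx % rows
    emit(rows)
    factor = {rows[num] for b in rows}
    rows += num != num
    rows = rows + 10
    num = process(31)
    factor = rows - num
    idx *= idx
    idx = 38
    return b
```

10

Transformed code:
def apply(val, rows):
    val = rows % idx % rows
    emit(rows)
    factor = set()
    for b in rows:
        factor.add(rows[num])
    rows = rows + (num != num)
    rows = rows + 10
    num = process(31)
    factor = rows - num
    idx = idx * idx
    idx = 38
    return b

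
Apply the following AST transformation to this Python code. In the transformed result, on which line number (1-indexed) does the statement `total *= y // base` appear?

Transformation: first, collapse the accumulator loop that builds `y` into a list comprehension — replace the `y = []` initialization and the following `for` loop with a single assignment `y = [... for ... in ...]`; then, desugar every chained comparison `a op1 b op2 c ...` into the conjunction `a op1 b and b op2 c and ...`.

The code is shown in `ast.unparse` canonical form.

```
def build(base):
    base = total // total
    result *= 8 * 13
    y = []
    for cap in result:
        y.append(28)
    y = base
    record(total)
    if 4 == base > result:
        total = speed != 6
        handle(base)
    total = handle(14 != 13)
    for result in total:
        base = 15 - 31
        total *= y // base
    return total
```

13

Transformed code:
def build(base):
    base = total // total
    result *= 8 * 13
    y = [28 for cap in result]
    y = base
    record(total)
    if 4 == base and base > result:
        total = speed != 6
        handle(base)
    total = handle(14 != 13)
    for result in total:
        base = 15 - 31
        total *= y // base
    return total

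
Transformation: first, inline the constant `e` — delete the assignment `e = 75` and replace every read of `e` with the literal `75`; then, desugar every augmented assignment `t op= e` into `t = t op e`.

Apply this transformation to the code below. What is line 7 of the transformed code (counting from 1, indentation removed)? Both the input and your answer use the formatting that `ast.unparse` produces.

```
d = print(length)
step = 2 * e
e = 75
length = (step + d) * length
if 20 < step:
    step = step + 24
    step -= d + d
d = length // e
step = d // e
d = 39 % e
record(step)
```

d = length // 75

Transformed code:
d = print(length)
step = 2 * 75
length = (step + d) * length
if 20 < step:
    step = step + 24
    step = step - (d + d)
d = length // 75
step = d // 75
d = 39 % 75
record(step)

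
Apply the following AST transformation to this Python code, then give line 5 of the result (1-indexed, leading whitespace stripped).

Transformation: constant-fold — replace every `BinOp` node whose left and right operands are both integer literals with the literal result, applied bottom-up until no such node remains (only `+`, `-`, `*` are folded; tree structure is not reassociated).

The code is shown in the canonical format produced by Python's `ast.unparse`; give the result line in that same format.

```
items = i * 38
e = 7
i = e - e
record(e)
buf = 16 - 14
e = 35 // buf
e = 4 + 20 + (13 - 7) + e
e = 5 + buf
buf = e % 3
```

Transformed code:
items = i * 38
e = 7
i = e - e
record(e)
buf = 2
e = 35 // buf
e = 30 + e
e = 5 + buf
buf = e % 3

buf = 2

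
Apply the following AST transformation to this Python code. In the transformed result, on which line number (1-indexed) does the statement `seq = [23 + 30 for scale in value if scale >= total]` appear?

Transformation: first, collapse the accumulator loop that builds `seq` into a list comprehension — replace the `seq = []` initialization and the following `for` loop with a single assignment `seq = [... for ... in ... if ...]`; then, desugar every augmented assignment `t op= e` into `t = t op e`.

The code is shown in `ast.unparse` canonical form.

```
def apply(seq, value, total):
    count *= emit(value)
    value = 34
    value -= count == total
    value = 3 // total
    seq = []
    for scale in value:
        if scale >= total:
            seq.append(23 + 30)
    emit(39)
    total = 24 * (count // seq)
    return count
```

6

Transformed code:
def apply(seq, value, total):
    count = count * emit(value)
    value = 34
    value = value - (count == total)
    value = 3 // total
    seq = [23 + 30 for scale in value if scale >= total]
    emit(39)
    total = 24 * (count // seq)
    return count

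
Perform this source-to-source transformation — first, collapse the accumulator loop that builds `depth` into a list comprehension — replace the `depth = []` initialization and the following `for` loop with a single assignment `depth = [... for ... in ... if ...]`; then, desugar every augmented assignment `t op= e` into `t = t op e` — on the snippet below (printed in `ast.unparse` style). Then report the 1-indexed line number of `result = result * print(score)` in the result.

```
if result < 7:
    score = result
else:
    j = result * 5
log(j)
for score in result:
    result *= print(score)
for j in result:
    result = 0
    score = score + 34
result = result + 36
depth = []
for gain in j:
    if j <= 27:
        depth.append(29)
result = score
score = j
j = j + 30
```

Transformed code:
if result < 7:
    score = result
else:
    j = result * 5
log(j)
for score in result:
    result = result * print(score)
for j in result:
    result = 0
    score = score + 34
result = result + 36
depth = [29 for gain in j if j <= 27]
result = score
score = j
j = j + 30

7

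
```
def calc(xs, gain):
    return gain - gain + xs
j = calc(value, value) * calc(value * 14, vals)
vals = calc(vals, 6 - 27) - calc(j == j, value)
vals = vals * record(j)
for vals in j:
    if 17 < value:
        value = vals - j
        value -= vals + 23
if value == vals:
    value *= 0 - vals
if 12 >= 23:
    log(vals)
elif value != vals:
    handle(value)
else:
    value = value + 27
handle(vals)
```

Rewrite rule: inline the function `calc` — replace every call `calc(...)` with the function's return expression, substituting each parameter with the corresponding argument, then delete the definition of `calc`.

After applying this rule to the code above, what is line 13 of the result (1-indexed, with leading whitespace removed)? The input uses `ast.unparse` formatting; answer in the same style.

handle(value)

Transformed code:
j = (value - value + value) * (vals - vals + value * 14)
vals = 6 - 27 - (6 - 27) + vals - (value - value + (j == j))
vals = vals * record(j)
for vals in j:
    if 17 < value:
        value = vals - j
        value -= vals + 23
if value == vals:
    value *= 0 - vals
if 12 >= 23:
    log(vals)
elif value != vals:
    handle(value)
else:
    value = value + 27
handle(vals)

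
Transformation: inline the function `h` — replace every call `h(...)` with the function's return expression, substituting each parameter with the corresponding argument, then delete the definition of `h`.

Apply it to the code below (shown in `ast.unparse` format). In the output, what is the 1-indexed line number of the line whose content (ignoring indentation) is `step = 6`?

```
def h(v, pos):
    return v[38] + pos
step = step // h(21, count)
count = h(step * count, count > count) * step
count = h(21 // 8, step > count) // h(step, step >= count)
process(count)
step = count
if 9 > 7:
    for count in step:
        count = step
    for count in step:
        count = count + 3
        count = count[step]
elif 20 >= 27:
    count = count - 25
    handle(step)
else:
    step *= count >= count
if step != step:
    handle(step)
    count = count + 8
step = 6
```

Transformed code:
step = step // (21[38] + count)
count = ((step * count)[38] + (count > count)) * step
count = ((21 // 8)[38] + (step > count)) // (step[38] + (step >= count))
process(count)
step = count
if 9 > 7:
    for count in step:
        count = step
    for count in step:
        count = count + 3
        count = count[step]
elif 20 >= 27:
    count = count - 25
    handle(step)
else:
    step *= count >= count
if step != step:
    handle(step)
    count = count + 8
step = 6

20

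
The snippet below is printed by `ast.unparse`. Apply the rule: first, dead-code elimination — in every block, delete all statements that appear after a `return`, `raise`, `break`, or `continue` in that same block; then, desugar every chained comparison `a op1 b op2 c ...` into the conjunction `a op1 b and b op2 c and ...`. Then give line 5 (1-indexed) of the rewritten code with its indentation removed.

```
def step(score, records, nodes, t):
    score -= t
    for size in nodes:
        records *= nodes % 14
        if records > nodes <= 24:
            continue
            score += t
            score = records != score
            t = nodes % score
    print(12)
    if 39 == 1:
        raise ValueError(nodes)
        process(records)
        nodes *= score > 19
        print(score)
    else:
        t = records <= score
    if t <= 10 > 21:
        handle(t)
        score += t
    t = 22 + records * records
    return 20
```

Transformed code:
def step(score, records, nodes, t):
    score -= t
    for size in nodes:
        records *= nodes % 14
        if records > nodes and nodes <= 24:
            continue
    print(12)
    if 39 == 1:
        raise ValueError(nodes)
    else:
        t = records <= score
    if t <= 10 and 10 > 21:
        handle(t)
        score += t
    t = 22 + records * records
    return 20

if records > nodes and nodes <= 24:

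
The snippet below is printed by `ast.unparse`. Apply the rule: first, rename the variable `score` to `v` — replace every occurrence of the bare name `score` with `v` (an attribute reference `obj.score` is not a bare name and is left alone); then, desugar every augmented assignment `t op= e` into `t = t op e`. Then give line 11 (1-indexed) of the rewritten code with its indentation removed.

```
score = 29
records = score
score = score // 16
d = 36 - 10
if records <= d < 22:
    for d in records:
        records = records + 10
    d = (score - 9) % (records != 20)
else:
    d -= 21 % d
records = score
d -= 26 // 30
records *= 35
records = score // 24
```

Transformed code:
v = 29
records = v
v = v // 16
d = 36 - 10
if records <= d < 22:
    for d in records:
        records = records + 10
    d = (v - 9) % (records != 20)
else:
    d = d - 21 % d
records = v
d = d - 26 // 30
records = records * 35
records = v // 24

records = v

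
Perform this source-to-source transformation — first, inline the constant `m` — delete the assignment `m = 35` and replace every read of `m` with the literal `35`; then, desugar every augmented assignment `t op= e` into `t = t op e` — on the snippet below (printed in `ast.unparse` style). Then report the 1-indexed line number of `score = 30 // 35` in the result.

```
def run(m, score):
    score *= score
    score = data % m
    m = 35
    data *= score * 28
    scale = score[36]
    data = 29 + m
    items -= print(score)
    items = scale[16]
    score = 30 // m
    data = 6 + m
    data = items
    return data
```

Transformed code:
def run(m, score):
    score = score * score
    score = data % 35
    data = data * (score * 28)
    scale = score[36]
    data = 29 + 35
    items = items - print(score)
    items = scale[16]
    score = 30 // 35
    data = 6 + 35
    data = items
    return data

9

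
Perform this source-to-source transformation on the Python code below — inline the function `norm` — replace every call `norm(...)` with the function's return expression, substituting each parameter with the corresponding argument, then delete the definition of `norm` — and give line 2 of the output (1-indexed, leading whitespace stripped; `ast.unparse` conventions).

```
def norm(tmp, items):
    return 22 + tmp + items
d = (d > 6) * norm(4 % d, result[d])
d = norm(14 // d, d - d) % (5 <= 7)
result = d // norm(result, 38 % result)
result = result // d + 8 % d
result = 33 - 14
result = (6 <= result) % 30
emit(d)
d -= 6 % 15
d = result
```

d = (22 + 14 // d + (d - d)) % (5 <= 7)

Transformed code:
d = (d > 6) * (22 + 4 % d + result[d])
d = (22 + 14 // d + (d - d)) % (5 <= 7)
result = d // (22 + result + 38 % result)
result = result // d + 8 % d
result = 33 - 14
result = (6 <= result) % 30
emit(d)
d -= 6 % 15
d = result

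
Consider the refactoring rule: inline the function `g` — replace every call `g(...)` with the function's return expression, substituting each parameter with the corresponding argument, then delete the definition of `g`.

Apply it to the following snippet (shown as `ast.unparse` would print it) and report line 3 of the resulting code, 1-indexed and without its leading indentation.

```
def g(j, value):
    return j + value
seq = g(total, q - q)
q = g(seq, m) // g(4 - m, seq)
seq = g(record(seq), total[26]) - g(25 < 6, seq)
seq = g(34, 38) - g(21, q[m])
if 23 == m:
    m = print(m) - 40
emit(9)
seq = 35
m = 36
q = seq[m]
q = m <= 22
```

seq = record(seq) + total[26] - ((25 < 6) + seq)

Transformed code:
seq = total + (q - q)
q = (seq + m) // (4 - m + seq)
seq = record(seq) + total[26] - ((25 < 6) + seq)
seq = 34 + 38 - (21 + q[m])
if 23 == m:
    m = print(m) - 40
emit(9)
seq = 35
m = 36
q = seq[m]
q = m <= 22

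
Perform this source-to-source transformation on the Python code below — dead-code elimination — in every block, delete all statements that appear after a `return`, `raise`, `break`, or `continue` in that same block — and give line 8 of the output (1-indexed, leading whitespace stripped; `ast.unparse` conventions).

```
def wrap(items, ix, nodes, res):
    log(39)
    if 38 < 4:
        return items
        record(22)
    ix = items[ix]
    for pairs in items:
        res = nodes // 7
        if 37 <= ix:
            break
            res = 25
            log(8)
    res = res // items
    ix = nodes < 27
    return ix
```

Transformed code:
def wrap(items, ix, nodes, res):
    log(39)
    if 38 < 4:
        return items
    ix = items[ix]
    for pairs in items:
        res = nodes // 7
        if 37 <= ix:
            break
    res = res // items
    ix = nodes < 27
    return ix

if 37 <= ix:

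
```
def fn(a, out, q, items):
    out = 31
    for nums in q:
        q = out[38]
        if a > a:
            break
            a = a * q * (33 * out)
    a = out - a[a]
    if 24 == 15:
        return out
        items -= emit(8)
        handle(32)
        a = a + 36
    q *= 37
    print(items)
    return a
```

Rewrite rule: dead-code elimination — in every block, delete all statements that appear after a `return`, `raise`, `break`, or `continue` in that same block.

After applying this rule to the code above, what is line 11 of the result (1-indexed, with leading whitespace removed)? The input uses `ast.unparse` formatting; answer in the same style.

print(items)

Transformed code:
def fn(a, out, q, items):
    out = 31
    for nums in q:
        q = out[38]
        if a > a:
            break
    a = out - a[a]
    if 24 == 15:
        return out
    q *= 37
    print(items)
    return a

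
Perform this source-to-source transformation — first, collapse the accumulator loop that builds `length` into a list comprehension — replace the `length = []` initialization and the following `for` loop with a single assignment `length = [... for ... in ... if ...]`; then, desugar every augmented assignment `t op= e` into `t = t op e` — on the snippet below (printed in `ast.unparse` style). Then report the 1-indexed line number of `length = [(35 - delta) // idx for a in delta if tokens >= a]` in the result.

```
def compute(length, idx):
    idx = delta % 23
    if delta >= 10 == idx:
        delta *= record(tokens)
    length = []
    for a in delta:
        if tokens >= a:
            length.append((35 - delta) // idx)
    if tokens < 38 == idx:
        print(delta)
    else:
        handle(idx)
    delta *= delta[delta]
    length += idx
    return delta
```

5

Transformed code:
def compute(length, idx):
    idx = delta % 23
    if delta >= 10 == idx:
        delta = delta * record(tokens)
    length = [(35 - delta) // idx for a in delta if tokens >= a]
    if tokens < 38 == idx:
        print(delta)
    else:
        handle(idx)
    delta = delta * delta[delta]
    length = length + idx
    return delta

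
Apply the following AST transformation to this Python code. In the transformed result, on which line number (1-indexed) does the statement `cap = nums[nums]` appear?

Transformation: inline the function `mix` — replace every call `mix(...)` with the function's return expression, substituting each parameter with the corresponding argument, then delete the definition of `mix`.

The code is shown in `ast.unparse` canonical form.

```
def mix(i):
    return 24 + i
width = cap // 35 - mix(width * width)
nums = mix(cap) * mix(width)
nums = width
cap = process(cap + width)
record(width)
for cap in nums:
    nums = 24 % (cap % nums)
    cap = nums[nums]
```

8

Transformed code:
width = cap // 35 - (24 + width * width)
nums = (24 + cap) * (24 + width)
nums = width
cap = process(cap + width)
record(width)
for cap in nums:
    nums = 24 % (cap % nums)
    cap = nums[nums]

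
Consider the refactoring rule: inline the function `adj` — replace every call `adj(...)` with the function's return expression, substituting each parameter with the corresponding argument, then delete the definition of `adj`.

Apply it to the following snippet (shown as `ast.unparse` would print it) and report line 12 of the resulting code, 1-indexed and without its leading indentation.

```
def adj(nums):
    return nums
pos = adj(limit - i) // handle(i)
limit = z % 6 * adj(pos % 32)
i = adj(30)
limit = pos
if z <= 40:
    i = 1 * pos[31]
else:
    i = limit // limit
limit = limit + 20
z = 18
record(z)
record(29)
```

Transformed code:
pos = (limit - i) // handle(i)
limit = z % 6 * (pos % 32)
i = 30
limit = pos
if z <= 40:
    i = 1 * pos[31]
else:
    i = limit // limit
limit = limit + 20
z = 18
record(z)
record(29)

record(29)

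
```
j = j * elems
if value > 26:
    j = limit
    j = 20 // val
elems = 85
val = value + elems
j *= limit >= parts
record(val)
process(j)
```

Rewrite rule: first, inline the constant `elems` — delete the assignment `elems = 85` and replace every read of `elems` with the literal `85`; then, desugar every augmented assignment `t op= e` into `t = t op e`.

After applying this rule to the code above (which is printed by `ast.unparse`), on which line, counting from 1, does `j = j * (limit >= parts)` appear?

6

Transformed code:
j = j * 85
if value > 26:
    j = limit
    j = 20 // val
val = value + 85
j = j * (limit >= parts)
record(val)
process(j)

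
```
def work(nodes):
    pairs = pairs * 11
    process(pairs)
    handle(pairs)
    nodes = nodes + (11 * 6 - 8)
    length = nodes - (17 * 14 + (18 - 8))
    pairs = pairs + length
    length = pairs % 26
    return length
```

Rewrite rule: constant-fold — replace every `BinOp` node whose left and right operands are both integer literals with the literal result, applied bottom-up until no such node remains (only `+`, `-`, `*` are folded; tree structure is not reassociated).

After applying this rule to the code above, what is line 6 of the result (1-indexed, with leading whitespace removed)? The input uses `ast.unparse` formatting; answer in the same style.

length = nodes - 248

Transformed code:
def work(nodes):
    pairs = pairs * 11
    process(pairs)
    handle(pairs)
    nodes = nodes + 58
    length = nodes - 248
    pairs = pairs + length
    length = pairs % 26
    return length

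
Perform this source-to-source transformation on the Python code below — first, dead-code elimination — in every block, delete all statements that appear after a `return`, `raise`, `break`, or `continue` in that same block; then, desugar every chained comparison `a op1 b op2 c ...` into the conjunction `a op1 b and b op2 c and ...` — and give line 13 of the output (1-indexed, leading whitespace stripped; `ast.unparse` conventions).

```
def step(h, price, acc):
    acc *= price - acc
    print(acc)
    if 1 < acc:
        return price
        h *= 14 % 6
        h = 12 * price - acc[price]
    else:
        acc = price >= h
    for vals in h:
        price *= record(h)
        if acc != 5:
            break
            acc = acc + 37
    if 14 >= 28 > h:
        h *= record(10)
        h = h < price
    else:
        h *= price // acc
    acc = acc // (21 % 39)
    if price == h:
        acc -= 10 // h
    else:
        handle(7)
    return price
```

h *= record(10)

Transformed code:
def step(h, price, acc):
    acc *= price - acc
    print(acc)
    if 1 < acc:
        return price
    else:
        acc = price >= h
    for vals in h:
        price *= record(h)
        if acc != 5:
            break
    if 14 >= 28 and 28 > h:
        h *= record(10)
        h = h < price
    else:
        h *= price // acc
    acc = acc // (21 % 39)
    if price == h:
        acc -= 10 // h
    else:
        handle(7)
    return price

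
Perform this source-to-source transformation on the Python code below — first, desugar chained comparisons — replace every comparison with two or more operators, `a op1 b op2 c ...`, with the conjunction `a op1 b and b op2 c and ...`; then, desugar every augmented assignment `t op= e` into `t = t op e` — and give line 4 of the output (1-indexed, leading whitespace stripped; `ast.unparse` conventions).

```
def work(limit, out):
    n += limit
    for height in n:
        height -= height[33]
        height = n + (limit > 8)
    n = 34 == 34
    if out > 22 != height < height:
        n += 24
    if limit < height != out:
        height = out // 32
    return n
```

height = height - height[33]

Transformed code:
def work(limit, out):
    n = n + limit
    for height in n:
        height = height - height[33]
        height = n + (limit > 8)
    n = 34 == 34
    if out > 22 and 22 != height and (height < height):
        n = n + 24
    if limit < height and height != out:
        height = out // 32
    return n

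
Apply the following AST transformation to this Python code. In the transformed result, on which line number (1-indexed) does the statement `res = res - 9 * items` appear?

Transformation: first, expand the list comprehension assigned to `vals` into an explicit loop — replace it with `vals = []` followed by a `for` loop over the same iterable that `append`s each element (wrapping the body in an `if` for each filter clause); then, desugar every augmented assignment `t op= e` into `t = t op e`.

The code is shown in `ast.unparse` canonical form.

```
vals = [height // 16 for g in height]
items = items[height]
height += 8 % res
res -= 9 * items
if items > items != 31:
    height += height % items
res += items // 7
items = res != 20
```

6

Transformed code:
vals = []
for g in height:
    vals.append(height // 16)
items = items[height]
height = height + 8 % res
res = res - 9 * items
if items > items != 31:
    height = height + height % items
res = res + items // 7
items = res != 20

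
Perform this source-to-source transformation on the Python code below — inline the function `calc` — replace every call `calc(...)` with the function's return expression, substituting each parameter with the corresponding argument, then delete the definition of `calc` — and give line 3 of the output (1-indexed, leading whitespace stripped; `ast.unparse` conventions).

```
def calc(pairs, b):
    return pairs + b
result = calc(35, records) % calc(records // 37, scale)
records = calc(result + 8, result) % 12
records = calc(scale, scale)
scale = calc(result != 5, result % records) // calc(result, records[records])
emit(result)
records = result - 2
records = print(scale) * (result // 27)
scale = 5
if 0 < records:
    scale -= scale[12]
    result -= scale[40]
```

Transformed code:
result = (35 + records) % (records // 37 + scale)
records = (result + 8 + result) % 12
records = scale + scale
scale = ((result != 5) + result % records) // (result + records[records])
emit(result)
records = result - 2
records = print(scale) * (result // 27)
scale = 5
if 0 < records:
    scale -= scale[12]
    result -= scale[40]

records = scale + scale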